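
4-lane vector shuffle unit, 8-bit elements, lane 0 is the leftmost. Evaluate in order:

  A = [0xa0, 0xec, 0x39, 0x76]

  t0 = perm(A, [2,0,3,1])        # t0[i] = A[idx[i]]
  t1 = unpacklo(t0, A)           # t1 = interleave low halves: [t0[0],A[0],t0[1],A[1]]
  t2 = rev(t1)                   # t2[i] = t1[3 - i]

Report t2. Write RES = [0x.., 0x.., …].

→ t0 |39|a0|76|ec|
→ t1 |39|a0|a0|ec|
→ t2 |ec|a0|a0|39|

RES = [ 0xec  0xa0  0xa0  0x39 ]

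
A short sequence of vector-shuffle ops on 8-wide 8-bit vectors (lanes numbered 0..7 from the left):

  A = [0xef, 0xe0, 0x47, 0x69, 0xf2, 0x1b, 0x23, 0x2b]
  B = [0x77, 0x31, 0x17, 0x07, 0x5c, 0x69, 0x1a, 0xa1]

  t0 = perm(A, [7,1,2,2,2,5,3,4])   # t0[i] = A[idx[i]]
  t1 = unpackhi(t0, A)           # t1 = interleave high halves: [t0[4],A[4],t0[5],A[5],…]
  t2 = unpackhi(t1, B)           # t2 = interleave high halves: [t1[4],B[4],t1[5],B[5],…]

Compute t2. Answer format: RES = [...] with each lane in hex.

RES = [0x69, 0x5c, 0x23, 0x69, 0xf2, 0x1a, 0x2b, 0xa1]

  t0: 2b e0 47 47 47 1b 69 f2
  t1: 47 f2 1b 1b 69 23 f2 2b
  t2: 69 5c 23 69 f2 1a 2b a1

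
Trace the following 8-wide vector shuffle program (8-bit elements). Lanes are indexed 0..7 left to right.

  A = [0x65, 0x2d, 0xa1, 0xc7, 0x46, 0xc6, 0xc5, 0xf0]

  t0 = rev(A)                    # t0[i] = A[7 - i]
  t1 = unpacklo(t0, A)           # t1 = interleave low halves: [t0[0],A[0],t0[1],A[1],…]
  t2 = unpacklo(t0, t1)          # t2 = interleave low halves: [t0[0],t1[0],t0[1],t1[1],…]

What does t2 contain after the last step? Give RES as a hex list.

  t0: f0 c5 c6 46 c7 a1 2d 65
  t1: f0 65 c5 2d c6 a1 46 c7
  t2: f0 f0 c5 65 c6 c5 46 2d

RES = [ 0xf0  0xf0  0xc5  0x65  0xc6  0xc5  0x46  0x2d ]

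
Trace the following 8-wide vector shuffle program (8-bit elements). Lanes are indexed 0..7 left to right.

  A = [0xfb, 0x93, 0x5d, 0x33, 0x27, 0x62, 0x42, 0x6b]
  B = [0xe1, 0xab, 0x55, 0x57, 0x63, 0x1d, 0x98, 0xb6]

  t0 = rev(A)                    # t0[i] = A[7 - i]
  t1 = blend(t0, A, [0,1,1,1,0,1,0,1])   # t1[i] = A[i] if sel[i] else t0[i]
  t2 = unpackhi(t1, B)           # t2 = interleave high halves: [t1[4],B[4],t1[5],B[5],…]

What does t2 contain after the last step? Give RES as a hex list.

t0 = [0x6b, 0x42, 0x62, 0x27, 0x33, 0x5d, 0x93, 0xfb]
t1 = [0x6b, 0x93, 0x5d, 0x33, 0x33, 0x62, 0x93, 0x6b]
t2 = [0x33, 0x63, 0x62, 0x1d, 0x93, 0x98, 0x6b, 0xb6]

RES = [ 0x33  0x63  0x62  0x1d  0x93  0x98  0x6b  0xb6 ]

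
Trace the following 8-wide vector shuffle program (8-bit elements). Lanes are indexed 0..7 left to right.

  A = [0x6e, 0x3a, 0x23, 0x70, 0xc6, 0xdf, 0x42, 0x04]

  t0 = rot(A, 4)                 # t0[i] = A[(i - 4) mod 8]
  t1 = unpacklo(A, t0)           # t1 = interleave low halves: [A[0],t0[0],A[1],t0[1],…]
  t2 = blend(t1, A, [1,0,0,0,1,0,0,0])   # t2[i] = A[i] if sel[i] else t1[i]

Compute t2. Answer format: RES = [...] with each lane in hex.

RES = [ 0x6e  0xc6  0x3a  0xdf  0xc6  0x42  0x70  0x04 ]

→ t0 |c6|df|42|04|6e|3a|23|70|
→ t1 |6e|c6|3a|df|23|42|70|04|
→ t2 |6e|c6|3a|df|c6|42|70|04|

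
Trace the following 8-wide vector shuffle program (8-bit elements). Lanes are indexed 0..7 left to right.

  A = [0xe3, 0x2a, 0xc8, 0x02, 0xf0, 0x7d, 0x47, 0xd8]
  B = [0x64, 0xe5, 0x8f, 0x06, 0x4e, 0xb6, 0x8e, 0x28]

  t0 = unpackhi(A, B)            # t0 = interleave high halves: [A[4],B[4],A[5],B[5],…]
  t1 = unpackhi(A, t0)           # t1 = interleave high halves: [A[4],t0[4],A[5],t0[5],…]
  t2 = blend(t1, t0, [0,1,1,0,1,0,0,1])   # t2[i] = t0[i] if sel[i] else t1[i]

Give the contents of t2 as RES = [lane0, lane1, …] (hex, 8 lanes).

t0 = [0xf0, 0x4e, 0x7d, 0xb6, 0x47, 0x8e, 0xd8, 0x28]
t1 = [0xf0, 0x47, 0x7d, 0x8e, 0x47, 0xd8, 0xd8, 0x28]
t2 = [0xf0, 0x4e, 0x7d, 0x8e, 0x47, 0xd8, 0xd8, 0x28]

RES = [0xf0, 0x4e, 0x7d, 0x8e, 0x47, 0xd8, 0xd8, 0x28]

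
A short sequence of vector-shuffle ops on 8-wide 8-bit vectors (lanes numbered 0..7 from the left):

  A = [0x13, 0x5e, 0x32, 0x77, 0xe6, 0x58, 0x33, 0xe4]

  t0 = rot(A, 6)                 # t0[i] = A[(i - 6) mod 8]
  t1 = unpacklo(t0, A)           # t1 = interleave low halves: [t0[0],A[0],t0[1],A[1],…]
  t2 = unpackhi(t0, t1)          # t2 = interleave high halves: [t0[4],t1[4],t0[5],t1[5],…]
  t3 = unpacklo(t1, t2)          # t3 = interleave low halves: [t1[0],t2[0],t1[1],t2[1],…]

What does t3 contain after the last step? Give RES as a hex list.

  t0: 32 77 e6 58 33 e4 13 5e
  t1: 32 13 77 5e e6 32 58 77
  t2: 33 e6 e4 32 13 58 5e 77
  t3: 32 33 13 e6 77 e4 5e 32

RES = [0x32, 0x33, 0x13, 0xe6, 0x77, 0xe4, 0x5e, 0x32]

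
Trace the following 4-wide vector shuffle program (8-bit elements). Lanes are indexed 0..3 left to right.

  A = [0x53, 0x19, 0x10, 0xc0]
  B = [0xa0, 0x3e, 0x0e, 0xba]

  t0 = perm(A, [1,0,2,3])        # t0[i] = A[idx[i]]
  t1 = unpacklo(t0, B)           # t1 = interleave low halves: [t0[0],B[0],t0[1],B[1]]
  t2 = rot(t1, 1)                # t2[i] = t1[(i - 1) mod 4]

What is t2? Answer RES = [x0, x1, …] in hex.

  t0: 19 53 10 c0
  t1: 19 a0 53 3e
  t2: 3e 19 a0 53

RES = [0x3e, 0x19, 0xa0, 0x53]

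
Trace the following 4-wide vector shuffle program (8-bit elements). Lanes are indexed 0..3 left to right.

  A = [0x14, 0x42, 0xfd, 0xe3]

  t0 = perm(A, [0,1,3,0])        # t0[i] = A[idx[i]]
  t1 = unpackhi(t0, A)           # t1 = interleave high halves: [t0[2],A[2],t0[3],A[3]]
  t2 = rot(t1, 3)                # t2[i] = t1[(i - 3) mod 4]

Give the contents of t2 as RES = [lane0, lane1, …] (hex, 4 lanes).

RES = [ 0xfd  0x14  0xe3  0xe3 ]

→ t0 |14|42|e3|14|
→ t1 |e3|fd|14|e3|
→ t2 |fd|14|e3|e3|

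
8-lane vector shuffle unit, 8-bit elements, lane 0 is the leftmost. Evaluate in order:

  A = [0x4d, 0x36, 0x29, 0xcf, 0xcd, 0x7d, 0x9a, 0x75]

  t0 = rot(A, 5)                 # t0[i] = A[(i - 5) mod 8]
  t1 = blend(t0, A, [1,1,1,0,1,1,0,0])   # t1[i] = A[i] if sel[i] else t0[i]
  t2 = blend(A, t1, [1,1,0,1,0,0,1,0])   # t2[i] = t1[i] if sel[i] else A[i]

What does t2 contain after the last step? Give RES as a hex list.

t0 = [0xcf, 0xcd, 0x7d, 0x9a, 0x75, 0x4d, 0x36, 0x29]
t1 = [0x4d, 0x36, 0x29, 0x9a, 0xcd, 0x7d, 0x36, 0x29]
t2 = [0x4d, 0x36, 0x29, 0x9a, 0xcd, 0x7d, 0x36, 0x75]

RES = [ 0x4d  0x36  0x29  0x9a  0xcd  0x7d  0x36  0x75 ]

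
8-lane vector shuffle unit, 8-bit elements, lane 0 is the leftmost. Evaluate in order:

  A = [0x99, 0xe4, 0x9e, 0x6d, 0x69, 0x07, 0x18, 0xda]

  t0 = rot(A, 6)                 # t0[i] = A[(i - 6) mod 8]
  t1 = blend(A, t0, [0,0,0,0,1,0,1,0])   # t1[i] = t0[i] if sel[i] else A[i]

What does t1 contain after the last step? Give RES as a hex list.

RES = [ 0x99  0xe4  0x9e  0x6d  0x18  0x07  0x99  0xda ]

  t0: 9e 6d 69 07 18 da 99 e4
  t1: 99 e4 9e 6d 18 07 99 da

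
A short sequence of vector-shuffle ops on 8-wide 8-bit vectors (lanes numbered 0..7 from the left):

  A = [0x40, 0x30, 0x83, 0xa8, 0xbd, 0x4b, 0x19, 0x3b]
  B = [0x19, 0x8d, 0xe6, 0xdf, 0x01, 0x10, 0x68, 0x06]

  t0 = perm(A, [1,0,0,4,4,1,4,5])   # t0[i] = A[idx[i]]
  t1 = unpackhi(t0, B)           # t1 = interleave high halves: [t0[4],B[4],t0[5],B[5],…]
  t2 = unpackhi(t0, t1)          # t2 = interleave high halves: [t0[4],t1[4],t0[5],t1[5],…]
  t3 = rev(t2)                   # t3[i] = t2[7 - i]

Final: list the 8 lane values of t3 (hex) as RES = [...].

→ t0 |30|40|40|bd|bd|30|bd|4b|
→ t1 |bd|01|30|10|bd|68|4b|06|
→ t2 |bd|bd|30|68|bd|4b|4b|06|
→ t3 |06|4b|4b|bd|68|30|bd|bd|

RES = [0x06, 0x4b, 0x4b, 0xbd, 0x68, 0x30, 0xbd, 0xbd]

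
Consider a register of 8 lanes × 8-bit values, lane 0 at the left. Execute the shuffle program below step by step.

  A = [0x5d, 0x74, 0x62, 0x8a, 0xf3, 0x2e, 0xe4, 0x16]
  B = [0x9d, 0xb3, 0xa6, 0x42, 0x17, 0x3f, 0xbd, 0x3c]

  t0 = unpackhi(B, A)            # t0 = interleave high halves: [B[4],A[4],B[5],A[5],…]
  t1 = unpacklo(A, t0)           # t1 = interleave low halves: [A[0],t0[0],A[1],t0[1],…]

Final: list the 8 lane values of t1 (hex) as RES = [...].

t0 = [0x17, 0xf3, 0x3f, 0x2e, 0xbd, 0xe4, 0x3c, 0x16]
t1 = [0x5d, 0x17, 0x74, 0xf3, 0x62, 0x3f, 0x8a, 0x2e]

RES = [ 0x5d  0x17  0x74  0xf3  0x62  0x3f  0x8a  0x2e ]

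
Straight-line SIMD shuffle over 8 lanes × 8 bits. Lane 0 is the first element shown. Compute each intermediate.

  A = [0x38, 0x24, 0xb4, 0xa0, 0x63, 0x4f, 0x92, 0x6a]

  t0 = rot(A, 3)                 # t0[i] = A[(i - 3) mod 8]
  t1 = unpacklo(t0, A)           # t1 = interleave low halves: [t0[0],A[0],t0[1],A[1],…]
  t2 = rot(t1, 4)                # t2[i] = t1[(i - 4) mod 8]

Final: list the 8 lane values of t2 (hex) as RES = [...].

t0 = [0x4f, 0x92, 0x6a, 0x38, 0x24, 0xb4, 0xa0, 0x63]
t1 = [0x4f, 0x38, 0x92, 0x24, 0x6a, 0xb4, 0x38, 0xa0]
t2 = [0x6a, 0xb4, 0x38, 0xa0, 0x4f, 0x38, 0x92, 0x24]

RES = [ 0x6a  0xb4  0x38  0xa0  0x4f  0x38  0x92  0x24 ]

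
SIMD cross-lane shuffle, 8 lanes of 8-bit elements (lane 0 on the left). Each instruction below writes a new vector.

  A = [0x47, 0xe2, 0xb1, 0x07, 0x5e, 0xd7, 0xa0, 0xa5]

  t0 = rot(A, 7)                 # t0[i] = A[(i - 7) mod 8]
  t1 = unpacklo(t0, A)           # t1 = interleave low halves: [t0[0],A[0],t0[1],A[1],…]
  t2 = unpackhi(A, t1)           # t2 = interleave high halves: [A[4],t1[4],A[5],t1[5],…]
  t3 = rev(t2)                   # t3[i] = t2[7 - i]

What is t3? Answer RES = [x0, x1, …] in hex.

→ t0 |e2|b1|07|5e|d7|a0|a5|47|
→ t1 |e2|47|b1|e2|07|b1|5e|07|
→ t2 |5e|07|d7|b1|a0|5e|a5|07|
→ t3 |07|a5|5e|a0|b1|d7|07|5e|

RES = [0x07, 0xa5, 0x5e, 0xa0, 0xb1, 0xd7, 0x07, 0x5e]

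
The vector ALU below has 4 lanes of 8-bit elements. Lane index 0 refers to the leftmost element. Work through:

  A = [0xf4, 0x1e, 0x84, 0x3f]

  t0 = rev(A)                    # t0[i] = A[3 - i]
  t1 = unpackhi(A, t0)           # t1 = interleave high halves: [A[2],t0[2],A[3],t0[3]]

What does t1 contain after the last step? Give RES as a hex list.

RES = [ 0x84  0x1e  0x3f  0xf4 ]

t0 = [0x3f, 0x84, 0x1e, 0xf4]
t1 = [0x84, 0x1e, 0x3f, 0xf4]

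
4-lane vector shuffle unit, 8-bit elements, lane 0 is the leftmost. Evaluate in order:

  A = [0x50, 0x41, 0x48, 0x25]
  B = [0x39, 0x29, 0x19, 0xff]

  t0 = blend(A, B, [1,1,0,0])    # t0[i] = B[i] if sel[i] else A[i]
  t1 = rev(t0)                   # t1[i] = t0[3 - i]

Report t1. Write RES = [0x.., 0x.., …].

→ t0 |39|29|48|25|
→ t1 |25|48|29|39|

RES = [0x25, 0x48, 0x29, 0x39]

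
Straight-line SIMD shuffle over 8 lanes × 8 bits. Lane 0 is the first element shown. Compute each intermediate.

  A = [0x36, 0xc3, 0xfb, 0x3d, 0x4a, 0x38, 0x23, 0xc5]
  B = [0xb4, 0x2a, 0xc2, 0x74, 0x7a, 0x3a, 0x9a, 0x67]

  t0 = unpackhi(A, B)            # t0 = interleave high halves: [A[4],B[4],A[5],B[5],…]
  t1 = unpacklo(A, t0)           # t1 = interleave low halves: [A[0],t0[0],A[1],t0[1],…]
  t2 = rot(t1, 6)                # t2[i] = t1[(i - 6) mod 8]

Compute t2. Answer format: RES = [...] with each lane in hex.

RES = [0xc3, 0x7a, 0xfb, 0x38, 0x3d, 0x3a, 0x36, 0x4a]

  t0: 4a 7a 38 3a 23 9a c5 67
  t1: 36 4a c3 7a fb 38 3d 3a
  t2: c3 7a fb 38 3d 3a 36 4a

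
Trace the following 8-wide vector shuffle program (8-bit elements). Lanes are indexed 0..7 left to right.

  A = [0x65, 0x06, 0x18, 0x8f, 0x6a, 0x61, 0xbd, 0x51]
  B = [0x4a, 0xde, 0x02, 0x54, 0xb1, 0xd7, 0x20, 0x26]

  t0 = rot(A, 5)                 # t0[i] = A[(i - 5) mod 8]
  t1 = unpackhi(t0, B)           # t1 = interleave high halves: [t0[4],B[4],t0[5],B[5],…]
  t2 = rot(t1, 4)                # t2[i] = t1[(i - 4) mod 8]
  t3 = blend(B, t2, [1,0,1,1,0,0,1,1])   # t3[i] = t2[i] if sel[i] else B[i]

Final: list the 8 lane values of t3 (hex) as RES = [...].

t0 = [0x8f, 0x6a, 0x61, 0xbd, 0x51, 0x65, 0x06, 0x18]
t1 = [0x51, 0xb1, 0x65, 0xd7, 0x06, 0x20, 0x18, 0x26]
t2 = [0x06, 0x20, 0x18, 0x26, 0x51, 0xb1, 0x65, 0xd7]
t3 = [0x06, 0xde, 0x18, 0x26, 0xb1, 0xd7, 0x65, 0xd7]

RES = [0x06, 0xde, 0x18, 0x26, 0xb1, 0xd7, 0x65, 0xd7]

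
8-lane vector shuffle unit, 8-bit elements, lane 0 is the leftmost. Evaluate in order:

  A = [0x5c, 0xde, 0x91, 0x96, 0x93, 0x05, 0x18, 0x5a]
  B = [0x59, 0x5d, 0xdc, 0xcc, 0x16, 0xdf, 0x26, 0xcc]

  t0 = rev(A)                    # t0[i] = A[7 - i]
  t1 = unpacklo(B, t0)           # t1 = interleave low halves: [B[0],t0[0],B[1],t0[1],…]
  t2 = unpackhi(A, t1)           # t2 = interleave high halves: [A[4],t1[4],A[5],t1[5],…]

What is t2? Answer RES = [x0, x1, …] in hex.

  t0: 5a 18 05 93 96 91 de 5c
  t1: 59 5a 5d 18 dc 05 cc 93
  t2: 93 dc 05 05 18 cc 5a 93

RES = [ 0x93  0xdc  0x05  0x05  0x18  0xcc  0x5a  0x93 ]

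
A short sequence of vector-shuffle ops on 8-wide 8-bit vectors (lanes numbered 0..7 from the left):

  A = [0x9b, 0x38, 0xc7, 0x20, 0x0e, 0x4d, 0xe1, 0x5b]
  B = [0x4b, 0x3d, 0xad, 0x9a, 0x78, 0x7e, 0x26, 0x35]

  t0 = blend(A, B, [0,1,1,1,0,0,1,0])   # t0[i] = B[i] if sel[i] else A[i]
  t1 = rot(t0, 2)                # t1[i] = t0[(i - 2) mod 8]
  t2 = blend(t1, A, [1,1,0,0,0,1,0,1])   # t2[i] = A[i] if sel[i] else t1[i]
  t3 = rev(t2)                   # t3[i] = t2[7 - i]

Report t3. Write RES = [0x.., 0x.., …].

RES = [0x5b, 0x0e, 0x4d, 0xad, 0x3d, 0x9b, 0x38, 0x9b]

→ t0 |9b|3d|ad|9a|0e|4d|26|5b|
→ t1 |26|5b|9b|3d|ad|9a|0e|4d|
→ t2 |9b|38|9b|3d|ad|4d|0e|5b|
→ t3 |5b|0e|4d|ad|3d|9b|38|9b|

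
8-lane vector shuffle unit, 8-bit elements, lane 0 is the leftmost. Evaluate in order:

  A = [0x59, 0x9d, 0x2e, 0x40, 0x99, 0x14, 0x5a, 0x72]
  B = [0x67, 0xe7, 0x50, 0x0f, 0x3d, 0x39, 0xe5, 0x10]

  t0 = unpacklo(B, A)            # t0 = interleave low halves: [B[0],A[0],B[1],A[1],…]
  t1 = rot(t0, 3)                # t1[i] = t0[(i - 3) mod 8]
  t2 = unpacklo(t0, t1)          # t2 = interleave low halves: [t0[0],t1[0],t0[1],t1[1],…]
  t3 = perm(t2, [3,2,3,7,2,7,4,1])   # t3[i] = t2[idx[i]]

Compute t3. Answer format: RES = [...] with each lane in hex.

RES = [ 0x0f  0x59  0x0f  0x67  0x59  0x67  0xe7  0x2e ]

→ t0 |67|59|e7|9d|50|2e|0f|40|
→ t1 |2e|0f|40|67|59|e7|9d|50|
→ t2 |67|2e|59|0f|e7|40|9d|67|
→ t3 |0f|59|0f|67|59|67|e7|2e|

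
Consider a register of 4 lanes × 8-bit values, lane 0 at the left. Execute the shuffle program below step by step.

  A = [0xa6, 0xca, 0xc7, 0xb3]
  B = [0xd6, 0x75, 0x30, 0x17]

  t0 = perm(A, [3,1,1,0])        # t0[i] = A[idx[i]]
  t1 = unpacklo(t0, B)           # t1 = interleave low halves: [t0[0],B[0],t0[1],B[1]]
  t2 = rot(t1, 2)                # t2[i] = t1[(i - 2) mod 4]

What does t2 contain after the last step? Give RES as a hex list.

  t0: b3 ca ca a6
  t1: b3 d6 ca 75
  t2: ca 75 b3 d6

RES = [0xca, 0x75, 0xb3, 0xd6]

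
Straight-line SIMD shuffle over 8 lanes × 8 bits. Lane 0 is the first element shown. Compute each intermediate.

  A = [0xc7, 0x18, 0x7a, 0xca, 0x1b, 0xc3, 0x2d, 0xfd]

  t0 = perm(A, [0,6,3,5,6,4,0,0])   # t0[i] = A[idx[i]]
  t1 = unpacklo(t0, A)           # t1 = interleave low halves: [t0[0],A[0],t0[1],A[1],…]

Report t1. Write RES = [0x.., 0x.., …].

t0 = [0xc7, 0x2d, 0xca, 0xc3, 0x2d, 0x1b, 0xc7, 0xc7]
t1 = [0xc7, 0xc7, 0x2d, 0x18, 0xca, 0x7a, 0xc3, 0xca]

RES = [ 0xc7  0xc7  0x2d  0x18  0xca  0x7a  0xc3  0xca ]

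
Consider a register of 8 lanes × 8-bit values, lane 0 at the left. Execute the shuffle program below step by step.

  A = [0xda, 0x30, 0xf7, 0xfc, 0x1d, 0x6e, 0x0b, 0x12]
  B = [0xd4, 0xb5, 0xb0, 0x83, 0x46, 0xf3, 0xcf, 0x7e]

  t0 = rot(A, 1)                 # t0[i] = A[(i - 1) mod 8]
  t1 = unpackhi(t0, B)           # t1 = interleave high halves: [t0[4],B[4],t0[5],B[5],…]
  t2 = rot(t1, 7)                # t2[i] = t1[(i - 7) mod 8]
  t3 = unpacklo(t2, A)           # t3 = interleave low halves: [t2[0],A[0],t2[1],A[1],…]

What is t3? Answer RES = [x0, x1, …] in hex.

  t0: 12 da 30 f7 fc 1d 6e 0b
  t1: fc 46 1d f3 6e cf 0b 7e
  t2: 46 1d f3 6e cf 0b 7e fc
  t3: 46 da 1d 30 f3 f7 6e fc

RES = [ 0x46  0xda  0x1d  0x30  0xf3  0xf7  0x6e  0xfc ]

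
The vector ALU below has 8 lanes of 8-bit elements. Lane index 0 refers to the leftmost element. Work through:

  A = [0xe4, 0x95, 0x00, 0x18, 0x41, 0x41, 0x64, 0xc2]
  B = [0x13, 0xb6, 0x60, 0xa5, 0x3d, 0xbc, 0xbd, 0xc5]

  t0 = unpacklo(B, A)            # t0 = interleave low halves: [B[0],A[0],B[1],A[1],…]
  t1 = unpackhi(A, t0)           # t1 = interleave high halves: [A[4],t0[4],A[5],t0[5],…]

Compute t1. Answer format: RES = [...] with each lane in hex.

RES = [0x41, 0x60, 0x41, 0x00, 0x64, 0xa5, 0xc2, 0x18]

→ t0 |13|e4|b6|95|60|00|a5|18|
→ t1 |41|60|41|00|64|a5|c2|18|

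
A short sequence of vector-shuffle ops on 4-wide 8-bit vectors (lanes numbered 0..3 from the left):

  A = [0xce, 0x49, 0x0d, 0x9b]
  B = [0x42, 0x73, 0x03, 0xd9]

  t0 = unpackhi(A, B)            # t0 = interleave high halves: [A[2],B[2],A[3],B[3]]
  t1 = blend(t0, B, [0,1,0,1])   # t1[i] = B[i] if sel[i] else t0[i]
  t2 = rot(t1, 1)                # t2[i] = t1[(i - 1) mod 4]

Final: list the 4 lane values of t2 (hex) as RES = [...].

RES = [0xd9, 0x0d, 0x73, 0x9b]

t0 = [0x0d, 0x03, 0x9b, 0xd9]
t1 = [0x0d, 0x73, 0x9b, 0xd9]
t2 = [0xd9, 0x0d, 0x73, 0x9b]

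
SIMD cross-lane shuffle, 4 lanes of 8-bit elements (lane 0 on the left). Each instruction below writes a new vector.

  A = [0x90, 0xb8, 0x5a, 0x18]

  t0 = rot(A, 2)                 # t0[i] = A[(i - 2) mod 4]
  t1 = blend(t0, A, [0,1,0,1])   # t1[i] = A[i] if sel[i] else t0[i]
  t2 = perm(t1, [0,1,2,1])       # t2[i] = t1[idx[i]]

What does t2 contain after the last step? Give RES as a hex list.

t0 = [0x5a, 0x18, 0x90, 0xb8]
t1 = [0x5a, 0xb8, 0x90, 0x18]
t2 = [0x5a, 0xb8, 0x90, 0xb8]

RES = [0x5a, 0xb8, 0x90, 0xb8]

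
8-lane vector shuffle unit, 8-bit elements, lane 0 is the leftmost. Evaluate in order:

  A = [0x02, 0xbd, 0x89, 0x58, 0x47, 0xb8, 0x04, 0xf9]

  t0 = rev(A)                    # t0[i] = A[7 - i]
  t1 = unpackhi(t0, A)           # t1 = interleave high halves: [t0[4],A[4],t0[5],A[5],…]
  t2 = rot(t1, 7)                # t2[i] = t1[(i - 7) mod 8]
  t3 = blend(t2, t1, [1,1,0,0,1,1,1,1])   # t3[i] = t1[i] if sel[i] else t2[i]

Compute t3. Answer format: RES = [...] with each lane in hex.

RES = [0x58, 0x47, 0xb8, 0xbd, 0xbd, 0x04, 0x02, 0xf9]

  t0: f9 04 b8 47 58 89 bd 02
  t1: 58 47 89 b8 bd 04 02 f9
  t2: 47 89 b8 bd 04 02 f9 58
  t3: 58 47 b8 bd bd 04 02 f9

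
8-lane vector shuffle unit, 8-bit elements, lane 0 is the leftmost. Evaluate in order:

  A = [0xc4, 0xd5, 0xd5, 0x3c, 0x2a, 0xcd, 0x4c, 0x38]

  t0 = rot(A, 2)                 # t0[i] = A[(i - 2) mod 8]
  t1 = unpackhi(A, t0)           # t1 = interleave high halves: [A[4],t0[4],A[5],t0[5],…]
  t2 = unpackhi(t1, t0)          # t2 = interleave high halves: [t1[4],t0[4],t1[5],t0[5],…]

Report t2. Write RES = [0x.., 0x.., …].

t0 = [0x4c, 0x38, 0xc4, 0xd5, 0xd5, 0x3c, 0x2a, 0xcd]
t1 = [0x2a, 0xd5, 0xcd, 0x3c, 0x4c, 0x2a, 0x38, 0xcd]
t2 = [0x4c, 0xd5, 0x2a, 0x3c, 0x38, 0x2a, 0xcd, 0xcd]

RES = [0x4c, 0xd5, 0x2a, 0x3c, 0x38, 0x2a, 0xcd, 0xcd]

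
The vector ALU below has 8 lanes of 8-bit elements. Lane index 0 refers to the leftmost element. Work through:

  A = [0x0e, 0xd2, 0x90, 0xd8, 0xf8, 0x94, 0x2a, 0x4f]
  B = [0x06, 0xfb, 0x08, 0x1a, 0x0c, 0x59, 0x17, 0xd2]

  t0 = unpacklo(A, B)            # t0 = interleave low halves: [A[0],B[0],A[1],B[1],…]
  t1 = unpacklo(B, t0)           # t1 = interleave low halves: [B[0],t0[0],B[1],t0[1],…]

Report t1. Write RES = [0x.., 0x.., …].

RES = [ 0x06  0x0e  0xfb  0x06  0x08  0xd2  0x1a  0xfb ]

t0 = [0x0e, 0x06, 0xd2, 0xfb, 0x90, 0x08, 0xd8, 0x1a]
t1 = [0x06, 0x0e, 0xfb, 0x06, 0x08, 0xd2, 0x1a, 0xfb]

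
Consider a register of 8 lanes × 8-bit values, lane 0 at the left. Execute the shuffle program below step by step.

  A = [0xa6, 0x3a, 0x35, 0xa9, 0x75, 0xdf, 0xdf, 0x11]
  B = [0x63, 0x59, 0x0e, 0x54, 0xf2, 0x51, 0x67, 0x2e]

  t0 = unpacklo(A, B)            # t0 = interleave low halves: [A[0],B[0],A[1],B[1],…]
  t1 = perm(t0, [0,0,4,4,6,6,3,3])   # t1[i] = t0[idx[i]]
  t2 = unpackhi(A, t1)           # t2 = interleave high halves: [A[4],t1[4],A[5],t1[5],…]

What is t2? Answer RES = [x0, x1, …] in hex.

t0 = [0xa6, 0x63, 0x3a, 0x59, 0x35, 0x0e, 0xa9, 0x54]
t1 = [0xa6, 0xa6, 0x35, 0x35, 0xa9, 0xa9, 0x59, 0x59]
t2 = [0x75, 0xa9, 0xdf, 0xa9, 0xdf, 0x59, 0x11, 0x59]

RES = [ 0x75  0xa9  0xdf  0xa9  0xdf  0x59  0x11  0x59 ]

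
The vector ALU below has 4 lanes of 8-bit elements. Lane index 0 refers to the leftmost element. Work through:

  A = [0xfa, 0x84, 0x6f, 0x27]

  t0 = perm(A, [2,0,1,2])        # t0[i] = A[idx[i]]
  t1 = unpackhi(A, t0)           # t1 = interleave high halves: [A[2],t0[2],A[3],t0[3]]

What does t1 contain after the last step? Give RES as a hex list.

t0 = [0x6f, 0xfa, 0x84, 0x6f]
t1 = [0x6f, 0x84, 0x27, 0x6f]

RES = [ 0x6f  0x84  0x27  0x6f ]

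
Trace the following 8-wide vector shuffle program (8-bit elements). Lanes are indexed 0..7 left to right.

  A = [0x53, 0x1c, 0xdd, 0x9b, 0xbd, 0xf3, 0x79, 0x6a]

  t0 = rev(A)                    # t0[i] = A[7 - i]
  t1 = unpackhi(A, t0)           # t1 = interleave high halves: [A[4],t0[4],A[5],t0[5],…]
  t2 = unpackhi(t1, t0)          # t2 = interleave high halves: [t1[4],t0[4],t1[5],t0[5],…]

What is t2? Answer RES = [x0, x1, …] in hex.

t0 = [0x6a, 0x79, 0xf3, 0xbd, 0x9b, 0xdd, 0x1c, 0x53]
t1 = [0xbd, 0x9b, 0xf3, 0xdd, 0x79, 0x1c, 0x6a, 0x53]
t2 = [0x79, 0x9b, 0x1c, 0xdd, 0x6a, 0x1c, 0x53, 0x53]

RES = [0x79, 0x9b, 0x1c, 0xdd, 0x6a, 0x1c, 0x53, 0x53]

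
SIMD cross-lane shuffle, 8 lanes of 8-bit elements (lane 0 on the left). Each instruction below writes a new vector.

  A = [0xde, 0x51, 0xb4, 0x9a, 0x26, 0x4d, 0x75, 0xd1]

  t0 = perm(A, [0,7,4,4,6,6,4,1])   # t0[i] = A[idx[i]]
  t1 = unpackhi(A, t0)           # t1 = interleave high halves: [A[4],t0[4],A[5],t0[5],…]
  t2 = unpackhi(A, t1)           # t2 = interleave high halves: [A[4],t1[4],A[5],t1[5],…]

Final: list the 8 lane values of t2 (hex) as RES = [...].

→ t0 |de|d1|26|26|75|75|26|51|
→ t1 |26|75|4d|75|75|26|d1|51|
→ t2 |26|75|4d|26|75|d1|d1|51|

RES = [0x26, 0x75, 0x4d, 0x26, 0x75, 0xd1, 0xd1, 0x51]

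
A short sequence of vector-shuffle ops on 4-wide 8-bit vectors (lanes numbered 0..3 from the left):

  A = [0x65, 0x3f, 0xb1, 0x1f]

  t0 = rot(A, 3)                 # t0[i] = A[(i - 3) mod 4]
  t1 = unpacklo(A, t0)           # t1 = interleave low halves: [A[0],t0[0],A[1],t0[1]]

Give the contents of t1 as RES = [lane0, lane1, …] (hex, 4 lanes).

RES = [0x65, 0x3f, 0x3f, 0xb1]

  t0: 3f b1 1f 65
  t1: 65 3f 3f b1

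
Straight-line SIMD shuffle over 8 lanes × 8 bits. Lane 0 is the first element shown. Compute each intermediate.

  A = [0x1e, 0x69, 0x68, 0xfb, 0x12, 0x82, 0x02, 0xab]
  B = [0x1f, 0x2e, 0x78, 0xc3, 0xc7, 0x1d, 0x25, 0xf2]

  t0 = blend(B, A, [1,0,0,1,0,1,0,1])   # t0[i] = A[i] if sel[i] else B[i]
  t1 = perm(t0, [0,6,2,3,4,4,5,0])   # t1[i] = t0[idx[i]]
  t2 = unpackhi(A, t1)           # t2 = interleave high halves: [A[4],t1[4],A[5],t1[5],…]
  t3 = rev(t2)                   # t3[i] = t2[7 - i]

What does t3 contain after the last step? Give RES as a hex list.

RES = [0x1e, 0xab, 0x82, 0x02, 0xc7, 0x82, 0xc7, 0x12]

t0 = [0x1e, 0x2e, 0x78, 0xfb, 0xc7, 0x82, 0x25, 0xab]
t1 = [0x1e, 0x25, 0x78, 0xfb, 0xc7, 0xc7, 0x82, 0x1e]
t2 = [0x12, 0xc7, 0x82, 0xc7, 0x02, 0x82, 0xab, 0x1e]
t3 = [0x1e, 0xab, 0x82, 0x02, 0xc7, 0x82, 0xc7, 0x12]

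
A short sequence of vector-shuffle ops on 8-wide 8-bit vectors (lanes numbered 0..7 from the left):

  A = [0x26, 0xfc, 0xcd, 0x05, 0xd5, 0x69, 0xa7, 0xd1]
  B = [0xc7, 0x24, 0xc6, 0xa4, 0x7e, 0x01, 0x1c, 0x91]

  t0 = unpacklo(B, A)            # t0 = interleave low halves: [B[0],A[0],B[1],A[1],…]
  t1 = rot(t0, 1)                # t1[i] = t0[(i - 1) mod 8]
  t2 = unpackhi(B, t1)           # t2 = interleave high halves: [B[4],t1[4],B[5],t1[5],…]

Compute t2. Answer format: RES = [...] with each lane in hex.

RES = [0x7e, 0xfc, 0x01, 0xc6, 0x1c, 0xcd, 0x91, 0xa4]

→ t0 |c7|26|24|fc|c6|cd|a4|05|
→ t1 |05|c7|26|24|fc|c6|cd|a4|
→ t2 |7e|fc|01|c6|1c|cd|91|a4|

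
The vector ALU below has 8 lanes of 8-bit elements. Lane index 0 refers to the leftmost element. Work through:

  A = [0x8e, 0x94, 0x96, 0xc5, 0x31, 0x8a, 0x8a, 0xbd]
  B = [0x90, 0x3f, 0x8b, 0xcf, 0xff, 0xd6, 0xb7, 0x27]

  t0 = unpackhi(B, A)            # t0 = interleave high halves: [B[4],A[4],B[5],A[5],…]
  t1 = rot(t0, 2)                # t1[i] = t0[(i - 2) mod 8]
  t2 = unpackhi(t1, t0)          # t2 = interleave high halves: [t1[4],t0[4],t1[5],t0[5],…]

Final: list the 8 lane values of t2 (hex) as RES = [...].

→ t0 |ff|31|d6|8a|b7|8a|27|bd|
→ t1 |27|bd|ff|31|d6|8a|b7|8a|
→ t2 |d6|b7|8a|8a|b7|27|8a|bd|

RES = [0xd6, 0xb7, 0x8a, 0x8a, 0xb7, 0x27, 0x8a, 0xbd]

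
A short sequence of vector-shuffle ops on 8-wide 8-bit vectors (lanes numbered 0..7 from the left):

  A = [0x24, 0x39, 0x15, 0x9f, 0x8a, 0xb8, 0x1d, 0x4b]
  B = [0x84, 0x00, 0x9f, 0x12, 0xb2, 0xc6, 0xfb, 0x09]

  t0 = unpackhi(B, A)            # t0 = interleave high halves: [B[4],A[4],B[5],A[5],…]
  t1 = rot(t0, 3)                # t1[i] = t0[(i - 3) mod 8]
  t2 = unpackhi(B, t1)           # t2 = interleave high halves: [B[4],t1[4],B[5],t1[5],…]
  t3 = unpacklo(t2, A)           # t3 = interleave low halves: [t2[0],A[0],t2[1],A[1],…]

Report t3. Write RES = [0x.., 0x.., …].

RES = [0xb2, 0x24, 0x8a, 0x39, 0xc6, 0x15, 0xc6, 0x9f]

  t0: b2 8a c6 b8 fb 1d 09 4b
  t1: 1d 09 4b b2 8a c6 b8 fb
  t2: b2 8a c6 c6 fb b8 09 fb
  t3: b2 24 8a 39 c6 15 c6 9f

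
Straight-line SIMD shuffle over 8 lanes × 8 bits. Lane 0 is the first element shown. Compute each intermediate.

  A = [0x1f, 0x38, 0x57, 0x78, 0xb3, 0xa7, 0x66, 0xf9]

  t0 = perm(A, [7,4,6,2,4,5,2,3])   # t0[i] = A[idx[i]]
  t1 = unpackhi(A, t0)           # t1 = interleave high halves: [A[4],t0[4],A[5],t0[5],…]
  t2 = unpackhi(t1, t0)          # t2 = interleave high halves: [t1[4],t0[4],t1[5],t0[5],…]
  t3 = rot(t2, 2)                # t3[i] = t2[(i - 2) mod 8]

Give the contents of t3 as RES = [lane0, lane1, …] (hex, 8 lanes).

→ t0 |f9|b3|66|57|b3|a7|57|78|
→ t1 |b3|b3|a7|a7|66|57|f9|78|
→ t2 |66|b3|57|a7|f9|57|78|78|
→ t3 |78|78|66|b3|57|a7|f9|57|

RES = [0x78, 0x78, 0x66, 0xb3, 0x57, 0xa7, 0xf9, 0x57]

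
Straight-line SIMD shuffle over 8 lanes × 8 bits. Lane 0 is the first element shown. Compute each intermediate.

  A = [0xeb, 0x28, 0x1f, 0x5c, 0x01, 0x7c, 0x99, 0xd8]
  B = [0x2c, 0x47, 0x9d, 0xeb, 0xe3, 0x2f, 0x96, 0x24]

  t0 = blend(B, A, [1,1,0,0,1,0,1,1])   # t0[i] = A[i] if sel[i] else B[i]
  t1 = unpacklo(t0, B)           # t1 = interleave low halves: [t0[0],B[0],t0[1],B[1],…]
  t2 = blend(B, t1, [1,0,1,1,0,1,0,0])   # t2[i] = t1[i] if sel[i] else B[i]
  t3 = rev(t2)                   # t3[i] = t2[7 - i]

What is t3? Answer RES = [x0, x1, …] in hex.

RES = [0x24, 0x96, 0x9d, 0xe3, 0x47, 0x28, 0x47, 0xeb]

→ t0 |eb|28|9d|eb|01|2f|99|d8|
→ t1 |eb|2c|28|47|9d|9d|eb|eb|
→ t2 |eb|47|28|47|e3|9d|96|24|
→ t3 |24|96|9d|e3|47|28|47|eb|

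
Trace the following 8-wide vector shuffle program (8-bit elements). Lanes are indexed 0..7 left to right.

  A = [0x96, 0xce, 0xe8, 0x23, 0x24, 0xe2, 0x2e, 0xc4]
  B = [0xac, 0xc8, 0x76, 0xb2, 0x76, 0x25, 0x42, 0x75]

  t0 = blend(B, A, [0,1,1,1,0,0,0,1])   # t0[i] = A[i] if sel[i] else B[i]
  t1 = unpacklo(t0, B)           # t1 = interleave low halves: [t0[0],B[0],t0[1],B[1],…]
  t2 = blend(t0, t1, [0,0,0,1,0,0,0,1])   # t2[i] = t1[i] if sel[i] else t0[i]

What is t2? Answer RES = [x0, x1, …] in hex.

t0 = [0xac, 0xce, 0xe8, 0x23, 0x76, 0x25, 0x42, 0xc4]
t1 = [0xac, 0xac, 0xce, 0xc8, 0xe8, 0x76, 0x23, 0xb2]
t2 = [0xac, 0xce, 0xe8, 0xc8, 0x76, 0x25, 0x42, 0xb2]

RES = [0xac, 0xce, 0xe8, 0xc8, 0x76, 0x25, 0x42, 0xb2]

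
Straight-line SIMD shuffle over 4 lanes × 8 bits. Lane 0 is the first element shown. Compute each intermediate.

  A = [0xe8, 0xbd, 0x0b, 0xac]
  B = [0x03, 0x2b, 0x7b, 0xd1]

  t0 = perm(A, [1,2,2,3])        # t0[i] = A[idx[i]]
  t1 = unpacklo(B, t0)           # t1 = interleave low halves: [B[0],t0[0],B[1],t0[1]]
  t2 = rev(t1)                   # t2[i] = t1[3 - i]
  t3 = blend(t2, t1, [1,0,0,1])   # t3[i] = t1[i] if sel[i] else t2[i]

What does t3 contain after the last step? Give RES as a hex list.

RES = [ 0x03  0x2b  0xbd  0x0b ]

→ t0 |bd|0b|0b|ac|
→ t1 |03|bd|2b|0b|
→ t2 |0b|2b|bd|03|
→ t3 |03|2b|bd|0b|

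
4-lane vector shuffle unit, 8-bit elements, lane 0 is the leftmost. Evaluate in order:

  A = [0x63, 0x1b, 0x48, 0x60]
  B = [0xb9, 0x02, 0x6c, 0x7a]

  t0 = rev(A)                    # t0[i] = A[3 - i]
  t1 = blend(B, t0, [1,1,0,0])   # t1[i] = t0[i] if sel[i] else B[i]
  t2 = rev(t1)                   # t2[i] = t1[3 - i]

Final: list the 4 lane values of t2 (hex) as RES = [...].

→ t0 |60|48|1b|63|
→ t1 |60|48|6c|7a|
→ t2 |7a|6c|48|60|

RES = [0x7a, 0x6c, 0x48, 0x60]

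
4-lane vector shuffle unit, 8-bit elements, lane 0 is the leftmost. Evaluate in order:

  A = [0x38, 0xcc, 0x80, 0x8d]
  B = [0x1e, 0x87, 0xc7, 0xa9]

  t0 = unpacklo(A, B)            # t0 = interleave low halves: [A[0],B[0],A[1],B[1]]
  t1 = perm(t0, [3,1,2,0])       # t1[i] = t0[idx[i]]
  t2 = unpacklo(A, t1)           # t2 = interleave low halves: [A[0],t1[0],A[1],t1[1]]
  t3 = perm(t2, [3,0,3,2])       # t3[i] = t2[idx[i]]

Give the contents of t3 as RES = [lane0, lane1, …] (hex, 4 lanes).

  t0: 38 1e cc 87
  t1: 87 1e cc 38
  t2: 38 87 cc 1e
  t3: 1e 38 1e cc

RES = [ 0x1e  0x38  0x1e  0xcc ]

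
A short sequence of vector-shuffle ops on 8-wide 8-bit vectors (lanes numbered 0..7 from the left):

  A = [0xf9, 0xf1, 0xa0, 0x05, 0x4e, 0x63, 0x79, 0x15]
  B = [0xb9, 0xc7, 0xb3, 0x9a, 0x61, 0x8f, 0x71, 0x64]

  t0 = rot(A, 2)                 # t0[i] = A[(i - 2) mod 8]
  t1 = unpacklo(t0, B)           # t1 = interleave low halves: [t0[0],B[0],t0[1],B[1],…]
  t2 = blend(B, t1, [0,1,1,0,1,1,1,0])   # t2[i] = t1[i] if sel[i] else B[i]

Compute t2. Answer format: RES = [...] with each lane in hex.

RES = [ 0xb9  0xb9  0x15  0x9a  0xf9  0xb3  0xf1  0x64 ]

→ t0 |79|15|f9|f1|a0|05|4e|63|
→ t1 |79|b9|15|c7|f9|b3|f1|9a|
→ t2 |b9|b9|15|9a|f9|b3|f1|64|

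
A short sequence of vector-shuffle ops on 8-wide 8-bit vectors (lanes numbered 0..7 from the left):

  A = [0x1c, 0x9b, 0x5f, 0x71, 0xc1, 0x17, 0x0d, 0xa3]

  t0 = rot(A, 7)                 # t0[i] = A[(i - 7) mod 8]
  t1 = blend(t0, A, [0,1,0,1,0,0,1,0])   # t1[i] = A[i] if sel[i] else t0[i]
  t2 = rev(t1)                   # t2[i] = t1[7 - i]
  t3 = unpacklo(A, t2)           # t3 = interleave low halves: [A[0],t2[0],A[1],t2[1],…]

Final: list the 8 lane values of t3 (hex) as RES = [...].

t0 = [0x9b, 0x5f, 0x71, 0xc1, 0x17, 0x0d, 0xa3, 0x1c]
t1 = [0x9b, 0x9b, 0x71, 0x71, 0x17, 0x0d, 0x0d, 0x1c]
t2 = [0x1c, 0x0d, 0x0d, 0x17, 0x71, 0x71, 0x9b, 0x9b]
t3 = [0x1c, 0x1c, 0x9b, 0x0d, 0x5f, 0x0d, 0x71, 0x17]

RES = [ 0x1c  0x1c  0x9b  0x0d  0x5f  0x0d  0x71  0x17 ]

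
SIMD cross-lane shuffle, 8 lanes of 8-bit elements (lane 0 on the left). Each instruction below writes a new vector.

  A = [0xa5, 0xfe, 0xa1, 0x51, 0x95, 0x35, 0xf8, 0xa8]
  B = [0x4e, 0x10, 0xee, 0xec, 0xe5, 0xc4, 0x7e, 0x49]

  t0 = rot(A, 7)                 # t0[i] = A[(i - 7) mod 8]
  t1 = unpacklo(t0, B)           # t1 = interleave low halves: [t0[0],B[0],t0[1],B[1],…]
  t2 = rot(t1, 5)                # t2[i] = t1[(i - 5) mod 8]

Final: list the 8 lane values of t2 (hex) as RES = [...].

t0 = [0xfe, 0xa1, 0x51, 0x95, 0x35, 0xf8, 0xa8, 0xa5]
t1 = [0xfe, 0x4e, 0xa1, 0x10, 0x51, 0xee, 0x95, 0xec]
t2 = [0x10, 0x51, 0xee, 0x95, 0xec, 0xfe, 0x4e, 0xa1]

RES = [ 0x10  0x51  0xee  0x95  0xec  0xfe  0x4e  0xa1 ]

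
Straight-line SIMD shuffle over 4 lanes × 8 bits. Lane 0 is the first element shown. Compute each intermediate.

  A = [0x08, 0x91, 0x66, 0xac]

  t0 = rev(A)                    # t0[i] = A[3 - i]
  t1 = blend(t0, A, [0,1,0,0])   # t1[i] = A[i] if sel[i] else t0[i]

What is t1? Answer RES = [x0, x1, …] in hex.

RES = [0xac, 0x91, 0x91, 0x08]

t0 = [0xac, 0x66, 0x91, 0x08]
t1 = [0xac, 0x91, 0x91, 0x08]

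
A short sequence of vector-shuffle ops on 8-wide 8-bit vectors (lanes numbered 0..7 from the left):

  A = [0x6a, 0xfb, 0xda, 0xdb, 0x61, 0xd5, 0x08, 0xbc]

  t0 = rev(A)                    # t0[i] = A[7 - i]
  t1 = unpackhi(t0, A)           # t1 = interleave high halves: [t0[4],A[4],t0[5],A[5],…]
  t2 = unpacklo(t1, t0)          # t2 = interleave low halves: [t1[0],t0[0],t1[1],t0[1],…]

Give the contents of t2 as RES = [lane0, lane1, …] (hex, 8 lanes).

→ t0 |bc|08|d5|61|db|da|fb|6a|
→ t1 |db|61|da|d5|fb|08|6a|bc|
→ t2 |db|bc|61|08|da|d5|d5|61|

RES = [0xdb, 0xbc, 0x61, 0x08, 0xda, 0xd5, 0xd5, 0x61]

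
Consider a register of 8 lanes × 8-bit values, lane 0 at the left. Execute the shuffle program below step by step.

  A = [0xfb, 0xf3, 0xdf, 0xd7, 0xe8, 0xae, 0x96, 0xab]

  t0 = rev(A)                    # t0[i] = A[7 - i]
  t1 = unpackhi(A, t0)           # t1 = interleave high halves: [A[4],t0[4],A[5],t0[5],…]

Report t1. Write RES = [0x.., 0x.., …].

RES = [0xe8, 0xd7, 0xae, 0xdf, 0x96, 0xf3, 0xab, 0xfb]

t0 = [0xab, 0x96, 0xae, 0xe8, 0xd7, 0xdf, 0xf3, 0xfb]
t1 = [0xe8, 0xd7, 0xae, 0xdf, 0x96, 0xf3, 0xab, 0xfb]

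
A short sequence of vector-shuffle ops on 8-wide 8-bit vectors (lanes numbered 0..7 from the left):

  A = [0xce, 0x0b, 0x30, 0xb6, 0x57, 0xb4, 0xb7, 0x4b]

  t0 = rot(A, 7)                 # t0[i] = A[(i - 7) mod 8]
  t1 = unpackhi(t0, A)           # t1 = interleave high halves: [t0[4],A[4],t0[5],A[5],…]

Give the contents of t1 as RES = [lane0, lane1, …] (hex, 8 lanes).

→ t0 |0b|30|b6|57|b4|b7|4b|ce|
→ t1 |b4|57|b7|b4|4b|b7|ce|4b|

RES = [0xb4, 0x57, 0xb7, 0xb4, 0x4b, 0xb7, 0xce, 0x4b]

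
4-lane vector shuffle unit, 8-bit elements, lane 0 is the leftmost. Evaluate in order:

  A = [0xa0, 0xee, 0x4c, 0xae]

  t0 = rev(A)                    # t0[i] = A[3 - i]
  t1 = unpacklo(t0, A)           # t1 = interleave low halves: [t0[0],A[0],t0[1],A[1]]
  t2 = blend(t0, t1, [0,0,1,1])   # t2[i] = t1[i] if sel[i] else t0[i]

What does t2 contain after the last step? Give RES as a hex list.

RES = [ 0xae  0x4c  0x4c  0xee ]

  t0: ae 4c ee a0
  t1: ae a0 4c ee
  t2: ae 4c 4c ee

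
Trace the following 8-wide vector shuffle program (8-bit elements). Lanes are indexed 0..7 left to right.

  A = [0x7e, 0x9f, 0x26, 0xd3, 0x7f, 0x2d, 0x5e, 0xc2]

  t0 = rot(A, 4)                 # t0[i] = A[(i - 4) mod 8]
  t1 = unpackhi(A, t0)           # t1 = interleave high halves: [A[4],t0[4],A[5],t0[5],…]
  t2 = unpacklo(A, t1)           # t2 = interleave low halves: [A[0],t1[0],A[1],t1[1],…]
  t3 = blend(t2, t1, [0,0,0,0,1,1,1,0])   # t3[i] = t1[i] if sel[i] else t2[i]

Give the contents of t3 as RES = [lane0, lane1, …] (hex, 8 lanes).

t0 = [0x7f, 0x2d, 0x5e, 0xc2, 0x7e, 0x9f, 0x26, 0xd3]
t1 = [0x7f, 0x7e, 0x2d, 0x9f, 0x5e, 0x26, 0xc2, 0xd3]
t2 = [0x7e, 0x7f, 0x9f, 0x7e, 0x26, 0x2d, 0xd3, 0x9f]
t3 = [0x7e, 0x7f, 0x9f, 0x7e, 0x5e, 0x26, 0xc2, 0x9f]

RES = [0x7e, 0x7f, 0x9f, 0x7e, 0x5e, 0x26, 0xc2, 0x9f]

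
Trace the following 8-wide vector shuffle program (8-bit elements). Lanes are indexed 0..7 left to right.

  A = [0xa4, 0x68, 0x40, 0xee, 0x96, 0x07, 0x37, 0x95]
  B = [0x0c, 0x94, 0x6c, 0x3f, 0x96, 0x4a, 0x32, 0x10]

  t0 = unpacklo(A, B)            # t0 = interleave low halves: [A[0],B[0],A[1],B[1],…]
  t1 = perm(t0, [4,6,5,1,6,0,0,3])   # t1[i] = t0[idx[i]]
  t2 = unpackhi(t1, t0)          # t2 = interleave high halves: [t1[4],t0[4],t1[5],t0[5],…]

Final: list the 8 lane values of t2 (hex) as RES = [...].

→ t0 |a4|0c|68|94|40|6c|ee|3f|
→ t1 |40|ee|6c|0c|ee|a4|a4|94|
→ t2 |ee|40|a4|6c|a4|ee|94|3f|

RES = [0xee, 0x40, 0xa4, 0x6c, 0xa4, 0xee, 0x94, 0x3f]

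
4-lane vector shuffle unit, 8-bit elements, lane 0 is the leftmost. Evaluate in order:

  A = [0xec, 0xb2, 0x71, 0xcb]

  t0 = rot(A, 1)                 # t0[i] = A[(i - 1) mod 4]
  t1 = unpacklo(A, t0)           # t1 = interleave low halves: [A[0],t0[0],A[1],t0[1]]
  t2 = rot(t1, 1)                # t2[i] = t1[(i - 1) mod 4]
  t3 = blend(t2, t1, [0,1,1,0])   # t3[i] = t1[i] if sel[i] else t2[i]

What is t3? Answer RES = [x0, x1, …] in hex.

RES = [0xec, 0xcb, 0xb2, 0xb2]

  t0: cb ec b2 71
  t1: ec cb b2 ec
  t2: ec ec cb b2
  t3: ec cb b2 b2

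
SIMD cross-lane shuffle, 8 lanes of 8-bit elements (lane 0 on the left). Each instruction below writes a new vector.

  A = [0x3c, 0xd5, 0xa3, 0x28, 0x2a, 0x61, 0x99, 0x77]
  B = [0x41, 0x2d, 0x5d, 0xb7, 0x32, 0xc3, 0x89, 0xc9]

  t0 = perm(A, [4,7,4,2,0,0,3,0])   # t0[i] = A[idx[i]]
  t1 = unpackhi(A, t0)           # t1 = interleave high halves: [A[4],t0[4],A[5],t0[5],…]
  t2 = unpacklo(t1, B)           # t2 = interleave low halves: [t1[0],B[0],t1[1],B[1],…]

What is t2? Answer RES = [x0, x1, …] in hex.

RES = [ 0x2a  0x41  0x3c  0x2d  0x61  0x5d  0x3c  0xb7 ]

→ t0 |2a|77|2a|a3|3c|3c|28|3c|
→ t1 |2a|3c|61|3c|99|28|77|3c|
→ t2 |2a|41|3c|2d|61|5d|3c|b7|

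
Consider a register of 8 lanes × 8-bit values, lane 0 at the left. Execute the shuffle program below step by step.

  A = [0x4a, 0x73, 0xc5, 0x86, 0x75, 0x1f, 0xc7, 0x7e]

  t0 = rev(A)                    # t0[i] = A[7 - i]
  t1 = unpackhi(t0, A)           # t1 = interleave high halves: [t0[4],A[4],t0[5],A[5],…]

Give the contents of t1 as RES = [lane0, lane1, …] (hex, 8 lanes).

RES = [0x86, 0x75, 0xc5, 0x1f, 0x73, 0xc7, 0x4a, 0x7e]

t0 = [0x7e, 0xc7, 0x1f, 0x75, 0x86, 0xc5, 0x73, 0x4a]
t1 = [0x86, 0x75, 0xc5, 0x1f, 0x73, 0xc7, 0x4a, 0x7e]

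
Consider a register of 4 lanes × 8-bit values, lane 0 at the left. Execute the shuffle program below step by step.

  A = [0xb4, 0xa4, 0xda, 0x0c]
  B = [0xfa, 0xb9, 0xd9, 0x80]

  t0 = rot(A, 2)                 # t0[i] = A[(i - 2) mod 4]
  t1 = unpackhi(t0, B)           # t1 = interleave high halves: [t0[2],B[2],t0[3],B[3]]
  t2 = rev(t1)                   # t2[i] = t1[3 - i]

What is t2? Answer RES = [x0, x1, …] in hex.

RES = [ 0x80  0xa4  0xd9  0xb4 ]

→ t0 |da|0c|b4|a4|
→ t1 |b4|d9|a4|80|
→ t2 |80|a4|d9|b4|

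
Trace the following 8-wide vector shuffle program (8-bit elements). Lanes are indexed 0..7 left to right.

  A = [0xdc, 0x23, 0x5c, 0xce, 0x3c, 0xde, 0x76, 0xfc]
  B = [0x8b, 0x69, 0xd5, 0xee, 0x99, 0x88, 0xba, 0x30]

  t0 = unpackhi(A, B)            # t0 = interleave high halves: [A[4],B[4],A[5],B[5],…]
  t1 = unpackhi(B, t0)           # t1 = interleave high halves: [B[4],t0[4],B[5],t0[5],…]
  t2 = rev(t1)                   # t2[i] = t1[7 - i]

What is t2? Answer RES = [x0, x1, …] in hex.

RES = [ 0x30  0x30  0xfc  0xba  0xba  0x88  0x76  0x99 ]

  t0: 3c 99 de 88 76 ba fc 30
  t1: 99 76 88 ba ba fc 30 30
  t2: 30 30 fc ba ba 88 76 99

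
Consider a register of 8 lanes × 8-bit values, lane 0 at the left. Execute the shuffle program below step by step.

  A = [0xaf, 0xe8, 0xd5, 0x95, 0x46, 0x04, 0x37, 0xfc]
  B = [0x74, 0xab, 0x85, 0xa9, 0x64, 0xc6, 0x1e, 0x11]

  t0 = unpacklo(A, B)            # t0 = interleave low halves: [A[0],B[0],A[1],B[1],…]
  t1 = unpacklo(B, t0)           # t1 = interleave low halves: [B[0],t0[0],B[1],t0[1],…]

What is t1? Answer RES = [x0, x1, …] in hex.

RES = [ 0x74  0xaf  0xab  0x74  0x85  0xe8  0xa9  0xab ]

  t0: af 74 e8 ab d5 85 95 a9
  t1: 74 af ab 74 85 e8 a9 ab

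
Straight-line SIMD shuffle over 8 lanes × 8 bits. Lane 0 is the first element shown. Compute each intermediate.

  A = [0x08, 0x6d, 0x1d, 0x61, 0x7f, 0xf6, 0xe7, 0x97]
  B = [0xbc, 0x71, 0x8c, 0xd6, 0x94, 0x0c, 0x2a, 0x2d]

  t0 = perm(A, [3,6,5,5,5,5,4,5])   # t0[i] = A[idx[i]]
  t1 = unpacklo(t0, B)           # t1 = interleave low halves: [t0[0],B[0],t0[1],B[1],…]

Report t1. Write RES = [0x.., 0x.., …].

RES = [ 0x61  0xbc  0xe7  0x71  0xf6  0x8c  0xf6  0xd6 ]

→ t0 |61|e7|f6|f6|f6|f6|7f|f6|
→ t1 |61|bc|e7|71|f6|8c|f6|d6|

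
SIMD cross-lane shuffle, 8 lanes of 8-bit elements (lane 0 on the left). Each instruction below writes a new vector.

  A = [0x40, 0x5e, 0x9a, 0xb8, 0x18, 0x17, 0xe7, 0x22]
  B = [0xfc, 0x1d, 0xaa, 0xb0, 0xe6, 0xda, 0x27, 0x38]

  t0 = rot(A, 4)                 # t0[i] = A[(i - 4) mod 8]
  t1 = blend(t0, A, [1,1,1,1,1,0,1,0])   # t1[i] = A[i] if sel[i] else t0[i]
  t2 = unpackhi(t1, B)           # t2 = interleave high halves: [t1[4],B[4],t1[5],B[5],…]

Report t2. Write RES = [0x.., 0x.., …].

RES = [ 0x18  0xe6  0x5e  0xda  0xe7  0x27  0xb8  0x38 ]

→ t0 |18|17|e7|22|40|5e|9a|b8|
→ t1 |40|5e|9a|b8|18|5e|e7|b8|
→ t2 |18|e6|5e|da|e7|27|b8|38|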